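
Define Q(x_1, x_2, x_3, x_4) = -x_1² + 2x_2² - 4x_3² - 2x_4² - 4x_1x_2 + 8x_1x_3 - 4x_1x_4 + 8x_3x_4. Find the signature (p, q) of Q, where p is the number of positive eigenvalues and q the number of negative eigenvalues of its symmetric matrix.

Write A = [[-1, -2, 4, -2], [-2, 2, 0, 0], [4, 0, -4, 4], [-2, 0, 4, -2]].
Symmetric row and column elimination reduces A to a congruent diagonal form with pivots -1, 6, 4/3, -2.
Counting signs: 2 positive, 2 negative.

(2, 2)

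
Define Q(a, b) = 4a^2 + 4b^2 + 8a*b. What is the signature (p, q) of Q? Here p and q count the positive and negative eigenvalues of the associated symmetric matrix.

The associated matrix is A = [[4, 4], [4, 4]].
Applying the same elementary operations to the rows and columns of A produces a congruent diagonal matrix with entries 4, 0.
So there are 1 positive, 1 zero pivots.

(1, 0)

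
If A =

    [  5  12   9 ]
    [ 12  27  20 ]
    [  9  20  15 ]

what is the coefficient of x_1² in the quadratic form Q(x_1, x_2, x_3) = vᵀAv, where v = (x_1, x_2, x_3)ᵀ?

5

The coefficient of x_1² is the diagonal entry A[1,1] = 5.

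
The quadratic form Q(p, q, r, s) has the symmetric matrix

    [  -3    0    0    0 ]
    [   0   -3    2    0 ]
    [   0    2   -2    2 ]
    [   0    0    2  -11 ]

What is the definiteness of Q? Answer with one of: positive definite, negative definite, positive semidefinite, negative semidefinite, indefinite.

Leading principal minors: Δ_1 = -3, Δ_2 = 9, Δ_3 = -6, Δ_4 = 30.
The signs alternate starting with Δ_1 < 0, so by Sylvester's criterion Q is negative definite.

negative definite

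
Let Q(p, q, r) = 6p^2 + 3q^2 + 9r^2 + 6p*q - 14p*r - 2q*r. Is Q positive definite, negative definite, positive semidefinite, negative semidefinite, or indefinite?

The symmetric matrix is A = [[6, 3, -7], [3, 3, -1], [-7, -1, 9]].
An LDLᵀ factorisation of A has diagonal entries 6, 3/2, -10/3.
That gives 2 positive, 1 negative pivots.
Hence Q is indefinite.

indefinite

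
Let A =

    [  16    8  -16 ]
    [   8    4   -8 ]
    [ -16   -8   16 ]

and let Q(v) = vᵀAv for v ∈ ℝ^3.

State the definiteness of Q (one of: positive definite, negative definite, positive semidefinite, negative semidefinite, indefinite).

positive semidefinite

Row-reducing A symmetrically gives the diagonal entries 16, 0, 0.
That gives 1 positive, 2 zero pivots.
Hence Q is positive semidefinite.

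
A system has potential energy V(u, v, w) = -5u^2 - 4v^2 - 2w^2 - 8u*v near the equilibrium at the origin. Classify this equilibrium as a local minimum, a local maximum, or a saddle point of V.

local maximum

The Hessian at the origin is H = [[-10, -8, 0], [-8, -8, 0], [0, 0, -4]].
An LDLᵀ factorisation of H has diagonal entries -10, -8/5, -4.
That gives 3 negative pivots.
H is negative definite, so the origin is a strict local maximum.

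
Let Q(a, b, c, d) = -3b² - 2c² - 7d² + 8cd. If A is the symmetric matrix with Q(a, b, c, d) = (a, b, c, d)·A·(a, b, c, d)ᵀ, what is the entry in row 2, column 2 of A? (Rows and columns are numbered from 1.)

-3

The coefficient of b² in Q is -3, and that is exactly A[2,2].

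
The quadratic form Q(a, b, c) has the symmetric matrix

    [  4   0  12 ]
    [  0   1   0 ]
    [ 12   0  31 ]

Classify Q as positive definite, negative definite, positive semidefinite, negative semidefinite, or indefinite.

Congruent diagonalization of A (simultaneous row and column reduction) yields pivots 4, 1, -5.
So there are 2 positive, 1 negative pivots.
Hence Q is indefinite.

indefinite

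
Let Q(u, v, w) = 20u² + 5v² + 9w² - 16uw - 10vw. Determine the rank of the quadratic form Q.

3

Write A = [[20, 0, -8], [0, 5, -5], [-8, -5, 9]].
Congruent diagonalization of A (simultaneous row and column reduction) yields pivots 20, 5, 4/5.
So there are 3 positive pivots.
The rank is the number of nonzero pivots: 3.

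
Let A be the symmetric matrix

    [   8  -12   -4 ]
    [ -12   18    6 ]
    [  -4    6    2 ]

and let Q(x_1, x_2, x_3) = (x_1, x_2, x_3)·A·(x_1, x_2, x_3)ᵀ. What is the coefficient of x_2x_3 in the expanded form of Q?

The coefficient of x_2x_3 is A[2,3] + A[3,2] = 2·6 = 12.

12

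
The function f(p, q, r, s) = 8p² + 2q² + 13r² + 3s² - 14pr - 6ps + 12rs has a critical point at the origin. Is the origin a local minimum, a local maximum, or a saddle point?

local minimum

The Hessian at the origin is H = [[16, 0, -14, -6], [0, 4, 0, 0], [-14, 0, 26, 12], [-6, 0, 12, 6]].
An LDLᵀ factorisation of H has diagonal entries 16, 4, 55/4, 24/55.
Counting signs: 4 positive.
H is positive definite, so the origin is a strict local minimum.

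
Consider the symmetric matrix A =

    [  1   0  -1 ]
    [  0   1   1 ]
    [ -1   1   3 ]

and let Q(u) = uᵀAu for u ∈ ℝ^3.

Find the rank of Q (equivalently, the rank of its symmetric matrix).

An LDLᵀ factorisation of A has diagonal entries 1, 1, 1.
Counting signs: 3 positive.
The rank is the number of nonzero pivots: 3.

3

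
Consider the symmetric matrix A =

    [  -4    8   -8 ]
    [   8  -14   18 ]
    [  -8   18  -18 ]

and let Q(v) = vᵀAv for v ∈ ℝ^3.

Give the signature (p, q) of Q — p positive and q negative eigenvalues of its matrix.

(1, 2)

Congruent diagonalization of A (simultaneous row and column reduction) yields pivots -4, 2, -4.
That gives 1 positive, 2 negative pivots.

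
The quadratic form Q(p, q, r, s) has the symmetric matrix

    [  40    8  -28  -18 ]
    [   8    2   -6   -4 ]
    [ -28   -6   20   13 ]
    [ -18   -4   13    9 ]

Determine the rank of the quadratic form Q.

3

Row-reducing A symmetrically gives the diagonal entries 40, 2/5, 0, 1/2.
That gives 3 positive, 1 zero pivots.
The rank is the number of nonzero pivots: 3.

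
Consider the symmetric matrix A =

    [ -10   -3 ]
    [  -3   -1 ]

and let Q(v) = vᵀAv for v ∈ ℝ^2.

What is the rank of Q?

2

Row-reducing A symmetrically gives the diagonal entries -10, -1/10.
That gives 2 negative pivots.
The rank is the number of nonzero pivots: 2.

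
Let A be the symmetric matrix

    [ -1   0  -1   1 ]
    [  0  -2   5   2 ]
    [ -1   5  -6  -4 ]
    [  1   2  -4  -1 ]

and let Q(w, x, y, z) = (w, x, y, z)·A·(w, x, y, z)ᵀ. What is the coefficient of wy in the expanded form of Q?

-2

The coefficient of wy is A[1,3] + A[3,1] = 2·(-1) = -2.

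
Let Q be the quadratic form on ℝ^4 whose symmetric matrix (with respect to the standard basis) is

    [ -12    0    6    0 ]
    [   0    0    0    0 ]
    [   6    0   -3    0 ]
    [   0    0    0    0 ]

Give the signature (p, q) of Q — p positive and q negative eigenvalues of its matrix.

Symmetric row and column elimination reduces A to a congruent diagonal form with pivots -12, 0, 0, 0.
Counting signs: 1 negative, 3 zero.

(0, 1)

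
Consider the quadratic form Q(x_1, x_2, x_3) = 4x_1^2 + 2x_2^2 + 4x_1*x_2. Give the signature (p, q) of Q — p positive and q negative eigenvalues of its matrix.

(2, 0)

The symmetric matrix is A = [[4, 2, 0], [2, 2, 0], [0, 0, 0]].
Applying the same elementary operations to the rows and columns of A produces a congruent diagonal matrix with entries 4, 1, 0.
So there are 2 positive, 1 zero pivots.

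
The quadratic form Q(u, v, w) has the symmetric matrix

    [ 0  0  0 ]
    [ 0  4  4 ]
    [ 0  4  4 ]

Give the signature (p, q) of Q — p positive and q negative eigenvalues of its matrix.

Applying the same elementary operations to the rows and columns of A produces a congruent diagonal matrix with entries 0, 4, 0.
Counting signs: 1 positive, 2 zero.

(1, 0)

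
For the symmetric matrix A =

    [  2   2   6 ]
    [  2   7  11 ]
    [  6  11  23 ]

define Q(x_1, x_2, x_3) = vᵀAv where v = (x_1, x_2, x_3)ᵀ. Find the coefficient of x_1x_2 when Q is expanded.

4

The coefficient of x_1x_2 is A[1,2] + A[2,1] = 2·2 = 4.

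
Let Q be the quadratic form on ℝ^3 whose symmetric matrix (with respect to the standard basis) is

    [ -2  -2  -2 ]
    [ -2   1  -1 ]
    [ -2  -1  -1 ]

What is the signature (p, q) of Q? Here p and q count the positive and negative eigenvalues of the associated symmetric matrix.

Symmetric row and column elimination reduces A to a congruent diagonal form with pivots -2, 3, 2/3.
That gives 2 positive, 1 negative pivots.

(2, 1)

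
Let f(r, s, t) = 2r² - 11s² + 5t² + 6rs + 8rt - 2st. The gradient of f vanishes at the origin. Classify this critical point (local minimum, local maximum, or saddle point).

The Hessian at the origin is H = [[4, 6, 8], [6, -22, -2], [8, -2, 10]].
Symmetric row and column elimination reduces H to a congruent diagonal form with pivots 4, -31, 10/31.
Counting signs: 2 positive, 1 negative.
H is indefinite, so the origin is a saddle point.

saddle point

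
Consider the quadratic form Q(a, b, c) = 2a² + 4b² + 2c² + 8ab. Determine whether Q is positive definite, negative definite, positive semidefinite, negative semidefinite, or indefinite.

The associated matrix is A = [[2, 4, 0], [4, 4, 0], [0, 0, 2]].
Applying the same elementary operations to the rows and columns of A produces a congruent diagonal matrix with entries 2, -4, 2.
Counting signs: 2 positive, 1 negative.
Hence Q is indefinite.

indefinite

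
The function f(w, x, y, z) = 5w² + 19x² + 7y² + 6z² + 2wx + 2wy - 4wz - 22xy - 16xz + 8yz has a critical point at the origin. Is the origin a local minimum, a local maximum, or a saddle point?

local minimum

The Hessian at the origin is H = [[10, 2, 2, -4], [2, 38, -22, -16], [2, -22, 14, 8], [-4, -16, 8, 12]].
Applying the same elementary operations to the rows and columns of H produces a congruent diagonal matrix with entries 10, 188/5, 12/47, 4.
That gives 4 positive pivots.
H is positive definite, so the origin is a strict local minimum.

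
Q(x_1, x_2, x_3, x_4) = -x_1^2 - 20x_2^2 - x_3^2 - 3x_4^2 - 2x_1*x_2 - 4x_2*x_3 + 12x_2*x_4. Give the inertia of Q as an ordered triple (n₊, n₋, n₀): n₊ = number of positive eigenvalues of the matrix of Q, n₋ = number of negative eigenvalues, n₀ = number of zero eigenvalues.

Write A = [[-1, -1, 0, 0], [-1, -20, -2, 6], [0, -2, -1, 0], [0, 6, 0, -3]].
An LDLᵀ factorisation of A has diagonal entries -1, -19, -15/19, -3/5.
So there are 4 negative pivots.

(0, 4, 0)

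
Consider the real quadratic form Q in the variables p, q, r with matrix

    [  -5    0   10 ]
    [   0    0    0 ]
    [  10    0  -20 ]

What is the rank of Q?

1

Congruent diagonalization of A (simultaneous row and column reduction) yields pivots -5, 0, 0.
That gives 1 negative, 2 zero pivots.
The rank is the number of nonzero pivots: 1.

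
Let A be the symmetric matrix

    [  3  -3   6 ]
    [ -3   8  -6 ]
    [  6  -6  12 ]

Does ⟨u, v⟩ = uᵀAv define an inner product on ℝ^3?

Row-reducing A symmetrically gives the diagonal entries 3, 5, 0.
That gives 2 positive, 1 zero pivots.
Hence Q is positive semidefinite.
⟨·,·⟩ is an inner product exactly when A is positive definite.

no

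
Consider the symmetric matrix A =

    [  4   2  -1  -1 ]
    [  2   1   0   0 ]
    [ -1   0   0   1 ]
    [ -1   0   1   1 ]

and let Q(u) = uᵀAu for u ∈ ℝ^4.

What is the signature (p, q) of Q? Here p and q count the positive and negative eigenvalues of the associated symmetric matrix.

By Sylvester's law of inertia any congruent diagonalization of A has 2 positive, 2 negative and 0 zero entries.

(2, 2)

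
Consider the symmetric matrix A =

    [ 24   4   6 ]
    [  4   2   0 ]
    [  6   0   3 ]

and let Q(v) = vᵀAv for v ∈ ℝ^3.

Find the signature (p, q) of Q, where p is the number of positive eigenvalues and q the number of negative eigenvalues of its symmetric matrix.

Symmetric row and column elimination reduces A to a congruent diagonal form with pivots 24, 4/3, 3/4.
So there are 3 positive pivots.

(3, 0)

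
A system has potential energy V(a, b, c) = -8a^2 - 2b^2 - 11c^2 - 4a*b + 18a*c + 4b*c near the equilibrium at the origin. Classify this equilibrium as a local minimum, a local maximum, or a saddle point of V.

local maximum

The Hessian at the origin is H = [[-16, -4, 18], [-4, -4, 4], [18, 4, -22]].
Row-reducing H symmetrically gives the diagonal entries -16, -3, -5/3.
That gives 3 negative pivots.
H is negative definite, so the origin is a strict local maximum.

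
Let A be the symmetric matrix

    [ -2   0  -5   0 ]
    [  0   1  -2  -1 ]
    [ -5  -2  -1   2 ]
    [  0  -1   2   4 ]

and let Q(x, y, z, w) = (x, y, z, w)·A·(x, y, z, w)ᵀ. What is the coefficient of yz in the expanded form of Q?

-4

The coefficient of yz is A[2,3] + A[3,2] = 2·(-2) = -4.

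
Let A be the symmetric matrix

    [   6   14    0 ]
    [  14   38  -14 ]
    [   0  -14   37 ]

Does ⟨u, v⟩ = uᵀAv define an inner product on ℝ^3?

yes

Symmetric row and column elimination reduces A to a congruent diagonal form with pivots 6, 16/3, 1/4.
That gives 3 positive pivots.
Hence Q is positive definite.
⟨·,·⟩ is an inner product exactly when A is positive definite.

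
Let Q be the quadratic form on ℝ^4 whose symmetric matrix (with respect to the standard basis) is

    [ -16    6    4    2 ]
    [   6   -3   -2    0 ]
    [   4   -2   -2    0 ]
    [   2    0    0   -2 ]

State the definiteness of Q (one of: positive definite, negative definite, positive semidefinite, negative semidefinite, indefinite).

Leading principal minors: Δ_1 = -16, Δ_2 = 12, Δ_3 = -8, Δ_4 = 8.
The signs alternate starting with Δ_1 < 0, so by Sylvester's criterion Q is negative definite.

negative definite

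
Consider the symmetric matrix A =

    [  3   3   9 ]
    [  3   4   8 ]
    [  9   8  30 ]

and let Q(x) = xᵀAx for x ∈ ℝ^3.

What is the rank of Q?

3

Congruent diagonalization of A (simultaneous row and column reduction) yields pivots 3, 1, 2.
So there are 3 positive pivots.
The rank is the number of nonzero pivots: 3.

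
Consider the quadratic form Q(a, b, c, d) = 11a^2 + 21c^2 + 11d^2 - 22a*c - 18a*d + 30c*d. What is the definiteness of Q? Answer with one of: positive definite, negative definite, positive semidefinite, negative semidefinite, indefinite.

The associated matrix is A = [[11, 0, -11, -9], [0, 0, 0, 0], [-11, 0, 21, 15], [-9, 0, 15, 11]].
Symmetric row and column elimination reduces A to a congruent diagonal form with pivots 11, 0, 10, 2/55.
Counting signs: 3 positive, 1 zero.
Hence Q is positive semidefinite.

positive semidefinite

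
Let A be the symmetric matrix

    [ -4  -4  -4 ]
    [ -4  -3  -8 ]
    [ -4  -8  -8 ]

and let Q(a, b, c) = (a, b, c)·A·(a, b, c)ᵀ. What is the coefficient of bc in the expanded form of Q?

The coefficient of bc is A[2,3] + A[3,2] = 2·(-8) = -16.

-16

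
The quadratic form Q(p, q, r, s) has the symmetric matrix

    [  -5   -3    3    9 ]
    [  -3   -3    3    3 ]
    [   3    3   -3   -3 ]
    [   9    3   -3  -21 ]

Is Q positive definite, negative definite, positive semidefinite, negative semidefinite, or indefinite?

negative semidefinite

Row-reducing A symmetrically gives the diagonal entries -5, -6/5, 0, 0.
Counting signs: 2 negative, 2 zero.
Hence Q is negative semidefinite.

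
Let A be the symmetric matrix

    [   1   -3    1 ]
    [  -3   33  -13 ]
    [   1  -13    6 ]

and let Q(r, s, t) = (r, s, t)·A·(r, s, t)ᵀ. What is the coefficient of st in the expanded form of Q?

-26

The coefficient of st is A[2,3] + A[3,2] = 2·(-13) = -26.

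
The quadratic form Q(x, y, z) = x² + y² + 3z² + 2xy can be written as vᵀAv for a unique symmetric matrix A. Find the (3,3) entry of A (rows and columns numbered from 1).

3

The coefficient of z² in Q is 3, and that is exactly A[3,3].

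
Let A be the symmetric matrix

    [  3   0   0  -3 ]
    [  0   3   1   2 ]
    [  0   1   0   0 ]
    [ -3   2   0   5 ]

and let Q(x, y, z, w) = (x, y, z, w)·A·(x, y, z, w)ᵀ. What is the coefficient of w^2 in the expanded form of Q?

5

The coefficient of w^2 is the diagonal entry A[4,4] = 5.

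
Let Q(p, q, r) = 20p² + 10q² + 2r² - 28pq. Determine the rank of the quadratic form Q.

3

Write A = [[20, -14, 0], [-14, 10, 0], [0, 0, 2]].
Row-reducing A symmetrically gives the diagonal entries 20, 1/5, 2.
Counting signs: 3 positive.
The rank is the number of nonzero pivots: 3.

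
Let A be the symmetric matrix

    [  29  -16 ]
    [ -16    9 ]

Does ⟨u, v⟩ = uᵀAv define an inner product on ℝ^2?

Leading principal minors: Δ_1 = 29, Δ_2 = 5.
All leading principal minors are positive, so by Sylvester's criterion Q is positive definite.
⟨·,·⟩ is an inner product exactly when A is positive definite.

yes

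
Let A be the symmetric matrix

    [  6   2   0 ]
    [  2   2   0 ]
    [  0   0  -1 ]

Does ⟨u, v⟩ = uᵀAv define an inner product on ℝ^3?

no

Congruent diagonalization of A (simultaneous row and column reduction) yields pivots 6, 4/3, -1.
That gives 2 positive, 1 negative pivots.
Hence Q is indefinite.
⟨·,·⟩ is an inner product exactly when A is positive definite.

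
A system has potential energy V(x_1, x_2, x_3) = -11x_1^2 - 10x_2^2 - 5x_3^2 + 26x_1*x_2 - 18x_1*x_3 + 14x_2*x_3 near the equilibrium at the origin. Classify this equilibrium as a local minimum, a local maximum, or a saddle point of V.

saddle point

The Hessian at the origin is H = [[-22, 26, -18], [26, -20, 14], [-18, 14, -10]].
An LDLᵀ factorisation of H has diagonal entries -22, 118/11, -12/59.
So there are 1 positive, 2 negative pivots.
H is indefinite, so the origin is a saddle point.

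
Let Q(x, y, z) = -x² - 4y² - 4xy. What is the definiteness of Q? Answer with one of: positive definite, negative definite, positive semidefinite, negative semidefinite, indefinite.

The associated matrix is A = [[-1, -2, 0], [-2, -4, 0], [0, 0, 0]].
Congruent diagonalization of A (simultaneous row and column reduction) yields pivots -1, 0, 0.
Counting signs: 1 negative, 2 zero.
Hence Q is negative semidefinite.

negative semidefinite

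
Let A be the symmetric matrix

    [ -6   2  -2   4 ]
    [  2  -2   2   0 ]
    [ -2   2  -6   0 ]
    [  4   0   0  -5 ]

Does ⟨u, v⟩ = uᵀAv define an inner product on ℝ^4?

Row-reducing A symmetrically gives the diagonal entries -6, -4/3, -4, -1.
That gives 4 negative pivots.
Hence Q is negative definite.
⟨·,·⟩ is an inner product exactly when A is positive definite.

no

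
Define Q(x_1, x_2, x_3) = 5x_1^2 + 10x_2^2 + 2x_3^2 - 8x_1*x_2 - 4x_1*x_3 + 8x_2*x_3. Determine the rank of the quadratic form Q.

3

Write A = [[5, -4, -2], [-4, 10, 4], [-2, 4, 2]].
An LDLᵀ factorisation of A has diagonal entries 5, 34/5, 6/17.
So there are 3 positive pivots.
The rank is the number of nonzero pivots: 3.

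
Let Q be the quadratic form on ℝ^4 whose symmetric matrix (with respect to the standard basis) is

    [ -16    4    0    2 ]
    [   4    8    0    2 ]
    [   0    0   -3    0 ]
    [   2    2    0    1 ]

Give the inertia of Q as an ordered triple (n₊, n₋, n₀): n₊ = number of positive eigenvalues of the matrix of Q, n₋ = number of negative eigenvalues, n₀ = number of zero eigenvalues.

Row-reducing A symmetrically gives the diagonal entries -16, 9, -3, 5/9.
Counting signs: 2 positive, 2 negative.

(2, 2, 0)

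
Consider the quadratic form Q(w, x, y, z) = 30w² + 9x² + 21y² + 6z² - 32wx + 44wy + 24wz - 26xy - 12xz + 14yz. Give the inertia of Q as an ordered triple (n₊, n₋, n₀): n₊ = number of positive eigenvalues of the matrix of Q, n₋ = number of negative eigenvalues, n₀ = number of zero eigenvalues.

(4, 0, 0)

The symmetric matrix is A = [[30, -16, 22, 12], [-16, 9, -13, -6], [22, -13, 21, 7], [12, -6, 7, 6]].
Congruent diagonalization of A (simultaneous row and column reduction) yields pivots 30, 7/15, 10/7, 1/2.
That gives 4 positive pivots.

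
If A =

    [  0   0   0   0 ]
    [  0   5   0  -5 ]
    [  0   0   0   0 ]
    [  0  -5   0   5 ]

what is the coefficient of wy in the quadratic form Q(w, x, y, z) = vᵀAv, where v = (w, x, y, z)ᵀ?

The coefficient of wy is A[1,3] + A[3,1] = 2·0 = 0.

0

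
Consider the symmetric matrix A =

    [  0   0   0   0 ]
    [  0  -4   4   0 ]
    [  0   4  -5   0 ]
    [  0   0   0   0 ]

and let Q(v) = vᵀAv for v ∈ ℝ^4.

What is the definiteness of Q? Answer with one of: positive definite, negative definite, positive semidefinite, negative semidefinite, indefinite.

negative semidefinite

Applying the same elementary operations to the rows and columns of A produces a congruent diagonal matrix with entries 0, -4, -1, 0.
Counting signs: 2 negative, 2 zero.
Hence Q is negative semidefinite.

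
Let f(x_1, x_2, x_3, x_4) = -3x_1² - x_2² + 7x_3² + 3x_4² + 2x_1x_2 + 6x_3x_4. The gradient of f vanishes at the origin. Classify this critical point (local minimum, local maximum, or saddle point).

The Hessian at the origin is H = [[-6, 2, 0, 0], [2, -2, 0, 0], [0, 0, 14, 6], [0, 0, 6, 6]].
Row-reducing H symmetrically gives the diagonal entries -6, -4/3, 14, 24/7.
That gives 2 positive, 2 negative pivots.
H is indefinite, so the origin is a saddle point.

saddle point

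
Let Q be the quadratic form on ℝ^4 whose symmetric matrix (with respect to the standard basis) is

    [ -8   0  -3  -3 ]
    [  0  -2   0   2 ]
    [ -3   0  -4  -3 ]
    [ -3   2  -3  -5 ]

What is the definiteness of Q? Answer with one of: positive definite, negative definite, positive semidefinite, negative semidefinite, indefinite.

negative definite

Congruent diagonalization of A (simultaneous row and column reduction) yields pivots -8, -2, -23/8, -15/23.
Counting signs: 4 negative.
Hence Q is negative definite.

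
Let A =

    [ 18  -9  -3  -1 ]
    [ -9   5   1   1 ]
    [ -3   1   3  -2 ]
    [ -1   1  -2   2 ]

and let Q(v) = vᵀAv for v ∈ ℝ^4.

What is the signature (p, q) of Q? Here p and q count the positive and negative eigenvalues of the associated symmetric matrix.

Row-reducing A symmetrically gives the diagonal entries 18, 1/2, 2, 1/18.
That gives 4 positive pivots.

(4, 0)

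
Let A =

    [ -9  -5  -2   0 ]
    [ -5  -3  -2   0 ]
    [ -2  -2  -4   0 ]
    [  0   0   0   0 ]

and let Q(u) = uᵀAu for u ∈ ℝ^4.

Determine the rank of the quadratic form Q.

Row-reducing A symmetrically gives the diagonal entries -9, -2/9, 0, 0.
That gives 2 negative, 2 zero pivots.
The rank is the number of nonzero pivots: 2.

2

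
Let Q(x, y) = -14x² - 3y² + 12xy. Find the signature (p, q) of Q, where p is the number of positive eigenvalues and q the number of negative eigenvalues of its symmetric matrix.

(0, 2)

The associated matrix is A = [[-14, 6], [6, -3]].
Applying the same elementary operations to the rows and columns of A produces a congruent diagonal matrix with entries -14, -3/7.
That gives 2 negative pivots.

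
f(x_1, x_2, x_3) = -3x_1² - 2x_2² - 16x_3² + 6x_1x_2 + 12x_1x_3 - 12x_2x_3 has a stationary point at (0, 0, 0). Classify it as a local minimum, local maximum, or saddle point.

The Hessian at the origin is H = [[-6, 6, 12], [6, -4, -12], [12, -12, -32]].
An LDLᵀ factorisation of H has diagonal entries -6, 2, -8.
So there are 1 positive, 2 negative pivots.
H is indefinite, so the origin is a saddle point.

saddle point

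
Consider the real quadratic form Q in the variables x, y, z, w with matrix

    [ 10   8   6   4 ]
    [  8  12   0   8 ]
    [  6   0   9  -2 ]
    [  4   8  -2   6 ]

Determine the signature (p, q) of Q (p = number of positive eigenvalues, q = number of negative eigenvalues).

Row-reducing A symmetrically gives the diagonal entries 10, 28/5, 9/7, 2/9.
Counting signs: 4 positive.

(4, 0)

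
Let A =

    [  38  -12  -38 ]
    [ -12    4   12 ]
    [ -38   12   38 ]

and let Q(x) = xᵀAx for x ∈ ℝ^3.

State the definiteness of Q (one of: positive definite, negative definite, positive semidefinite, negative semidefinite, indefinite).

positive semidefinite

Row-reducing A symmetrically gives the diagonal entries 38, 4/19, 0.
That gives 2 positive, 1 zero pivots.
Hence Q is positive semidefinite.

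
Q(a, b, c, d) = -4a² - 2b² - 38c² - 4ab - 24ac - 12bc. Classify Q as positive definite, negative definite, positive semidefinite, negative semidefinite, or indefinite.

The associated matrix is A = [[-4, -2, -12, 0], [-2, -2, -6, 0], [-12, -6, -38, 0], [0, 0, 0, 0]].
Applying the same elementary operations to the rows and columns of A produces a congruent diagonal matrix with entries -4, -1, -2, 0.
So there are 3 negative, 1 zero pivots.
Hence Q is negative semidefinite.

negative semidefinite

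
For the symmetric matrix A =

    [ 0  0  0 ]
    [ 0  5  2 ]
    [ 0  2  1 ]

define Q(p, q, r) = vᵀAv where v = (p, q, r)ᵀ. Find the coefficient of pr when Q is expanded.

0

The coefficient of pr is A[1,3] + A[3,1] = 2·0 = 0.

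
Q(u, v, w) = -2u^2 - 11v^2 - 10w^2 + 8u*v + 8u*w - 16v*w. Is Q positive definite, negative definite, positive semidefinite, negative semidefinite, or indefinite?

The symmetric matrix is A = [[-2, 4, 4], [4, -11, -8], [4, -8, -10]].
Row-reducing A symmetrically gives the diagonal entries -2, -3, -2.
Counting signs: 3 negative.
Hence Q is negative definite.

negative definite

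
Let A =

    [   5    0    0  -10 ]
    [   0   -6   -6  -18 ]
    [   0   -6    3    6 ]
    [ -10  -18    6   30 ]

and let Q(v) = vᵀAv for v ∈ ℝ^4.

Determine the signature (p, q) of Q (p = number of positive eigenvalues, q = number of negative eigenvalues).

(2, 1)

Row-reducing A symmetrically gives the diagonal entries 5, -6, 9, 0.
That gives 2 positive, 1 negative, 1 zero pivots.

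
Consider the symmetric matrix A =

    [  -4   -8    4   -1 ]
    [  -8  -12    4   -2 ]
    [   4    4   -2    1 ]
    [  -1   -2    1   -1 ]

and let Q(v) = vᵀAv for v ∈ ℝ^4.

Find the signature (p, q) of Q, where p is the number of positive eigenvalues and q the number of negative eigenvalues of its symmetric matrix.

Row-reducing A symmetrically gives the diagonal entries -4, 4, -2, -3/4.
So there are 1 positive, 3 negative pivots.

(1, 3)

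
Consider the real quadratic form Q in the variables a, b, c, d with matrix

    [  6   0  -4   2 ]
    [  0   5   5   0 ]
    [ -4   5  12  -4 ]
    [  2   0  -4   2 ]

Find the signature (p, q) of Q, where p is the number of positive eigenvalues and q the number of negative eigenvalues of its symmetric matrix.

(3, 1)

Row-reducing A symmetrically gives the diagonal entries 6, 5, 13/3, -4/13.
So there are 3 positive, 1 negative pivots.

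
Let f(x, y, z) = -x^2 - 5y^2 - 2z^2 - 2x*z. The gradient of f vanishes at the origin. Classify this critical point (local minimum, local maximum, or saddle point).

local maximum

The Hessian at the origin is H = [[-2, 0, -2], [0, -10, 0], [-2, 0, -4]].
Symmetric row and column elimination reduces H to a congruent diagonal form with pivots -2, -10, -2.
So there are 3 negative pivots.
H is negative definite, so the origin is a strict local maximum.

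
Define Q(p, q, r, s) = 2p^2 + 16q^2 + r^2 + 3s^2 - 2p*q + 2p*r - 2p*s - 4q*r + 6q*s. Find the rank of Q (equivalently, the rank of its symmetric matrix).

4

The associated matrix is A = [[2, -1, 1, -1], [-1, 16, -2, 3], [1, -2, 1, 0], [-1, 3, 0, 3]].
Congruent diagonalization of A (simultaneous row and column reduction) yields pivots 2, 31/2, 11/31, 6/11.
So there are 4 positive pivots.
The rank is the number of nonzero pivots: 4.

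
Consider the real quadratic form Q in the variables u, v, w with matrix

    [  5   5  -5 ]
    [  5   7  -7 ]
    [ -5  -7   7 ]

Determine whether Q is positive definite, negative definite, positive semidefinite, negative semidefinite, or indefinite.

Symmetric row and column elimination reduces A to a congruent diagonal form with pivots 5, 2, 0.
That gives 2 positive, 1 zero pivots.
Hence Q is positive semidefinite.

positive semidefinite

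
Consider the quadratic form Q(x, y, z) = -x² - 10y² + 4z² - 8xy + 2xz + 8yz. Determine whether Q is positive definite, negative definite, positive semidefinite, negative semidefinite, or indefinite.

indefinite

Write A = [[-1, -4, 1], [-4, -10, 4], [1, 4, 4]].
Applying the same elementary operations to the rows and columns of A produces a congruent diagonal matrix with entries -1, 6, 5.
That gives 2 positive, 1 negative pivots.
Hence Q is indefinite.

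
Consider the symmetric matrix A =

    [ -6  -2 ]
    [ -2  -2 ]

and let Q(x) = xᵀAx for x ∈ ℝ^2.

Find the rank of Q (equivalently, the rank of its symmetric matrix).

2

Row-reducing A symmetrically gives the diagonal entries -6, -4/3.
That gives 2 negative pivots.
The rank is the number of nonzero pivots: 2.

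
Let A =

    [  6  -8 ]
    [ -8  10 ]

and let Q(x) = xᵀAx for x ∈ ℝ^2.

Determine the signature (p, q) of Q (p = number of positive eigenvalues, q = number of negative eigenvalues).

An LDLᵀ factorisation of A has diagonal entries 6, -2/3.
So there are 1 positive, 1 negative pivots.

(1, 1)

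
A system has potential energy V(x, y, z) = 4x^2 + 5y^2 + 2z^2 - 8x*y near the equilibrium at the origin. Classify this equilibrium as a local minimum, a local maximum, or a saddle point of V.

The Hessian at the origin is H = [[8, -8, 0], [-8, 10, 0], [0, 0, 4]].
Symmetric row and column elimination reduces H to a congruent diagonal form with pivots 8, 2, 4.
So there are 3 positive pivots.
H is positive definite, so the origin is a strict local minimum.

local minimum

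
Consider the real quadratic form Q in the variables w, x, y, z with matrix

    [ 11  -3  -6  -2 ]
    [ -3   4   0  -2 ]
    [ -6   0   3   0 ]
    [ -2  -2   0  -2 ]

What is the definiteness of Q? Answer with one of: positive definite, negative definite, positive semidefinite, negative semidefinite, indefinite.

Applying the same elementary operations to the rows and columns of A produces a congruent diagonal matrix with entries 11, 35/11, -39/35, 10/13.
Counting signs: 3 positive, 1 negative.
Hence Q is indefinite.

indefinite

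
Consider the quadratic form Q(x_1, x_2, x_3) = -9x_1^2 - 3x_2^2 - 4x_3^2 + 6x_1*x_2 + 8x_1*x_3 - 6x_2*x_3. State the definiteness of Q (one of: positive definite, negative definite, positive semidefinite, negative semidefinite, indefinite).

negative definite

The symmetric matrix is A = [[-9, 3, 4], [3, -3, -3], [4, -3, -4]].
An LDLᵀ factorisation of A has diagonal entries -9, -2, -5/6.
Counting signs: 3 negative.
Hence Q is negative definite.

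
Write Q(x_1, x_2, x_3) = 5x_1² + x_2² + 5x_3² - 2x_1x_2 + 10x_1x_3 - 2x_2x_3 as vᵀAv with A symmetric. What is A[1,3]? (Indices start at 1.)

5

The coefficient of x_1·x_3 in Q is 10. For a symmetric A this equals A[1,3] + A[3,1] = 2·A[1,3].
So A[1,3] = 10/2 = 5.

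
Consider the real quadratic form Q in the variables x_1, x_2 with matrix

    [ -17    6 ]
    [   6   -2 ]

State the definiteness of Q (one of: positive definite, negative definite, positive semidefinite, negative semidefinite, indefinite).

indefinite

For the 2×2 matrix [[-17, 6], [6, -2]]: det = -17·-2 − (6)² = -2, trace = -19.
det < 0 so the eigenvalues have opposite signs; the form is indefinite.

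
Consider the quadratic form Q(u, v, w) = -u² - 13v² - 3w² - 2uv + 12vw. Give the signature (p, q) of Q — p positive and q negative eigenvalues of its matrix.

The associated matrix is A = [[-1, -1, 0], [-1, -13, 6], [0, 6, -3]].
Symmetric row and column elimination reduces A to a congruent diagonal form with pivots -1, -12, 0.
Counting signs: 2 negative, 1 zero.

(0, 2)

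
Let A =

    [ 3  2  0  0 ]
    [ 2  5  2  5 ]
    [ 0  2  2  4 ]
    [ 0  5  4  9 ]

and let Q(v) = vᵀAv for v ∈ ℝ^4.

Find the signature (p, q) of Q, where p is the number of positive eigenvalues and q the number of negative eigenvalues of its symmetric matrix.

(4, 0)

Symmetric row and column elimination reduces A to a congruent diagonal form with pivots 3, 11/3, 10/11, 2/5.
That gives 4 positive pivots.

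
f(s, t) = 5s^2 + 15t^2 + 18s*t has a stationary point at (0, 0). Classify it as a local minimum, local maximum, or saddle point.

saddle point

The Hessian at the origin is H = [[10, 18], [18, 30]].
det H = 10·30 − (18)² = -24 < 0, so H is indefinite.
Therefore the origin is a saddle point.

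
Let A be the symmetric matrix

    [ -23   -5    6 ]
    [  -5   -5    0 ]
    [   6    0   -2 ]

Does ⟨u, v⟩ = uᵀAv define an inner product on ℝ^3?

Congruent diagonalization of A (simultaneous row and column reduction) yields pivots -23, -90/23, 0.
Counting signs: 2 negative, 1 zero.
Hence Q is negative semidefinite.
⟨·,·⟩ is an inner product exactly when A is positive definite.

no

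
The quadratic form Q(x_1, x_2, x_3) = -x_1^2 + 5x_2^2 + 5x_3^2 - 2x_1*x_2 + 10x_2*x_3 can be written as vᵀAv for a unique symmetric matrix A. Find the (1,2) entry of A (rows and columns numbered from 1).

-1

The coefficient of x_1·x_2 in Q is -2. For a symmetric A this equals A[1,2] + A[2,1] = 2·A[1,2].
So A[1,2] = -2/2 = -1.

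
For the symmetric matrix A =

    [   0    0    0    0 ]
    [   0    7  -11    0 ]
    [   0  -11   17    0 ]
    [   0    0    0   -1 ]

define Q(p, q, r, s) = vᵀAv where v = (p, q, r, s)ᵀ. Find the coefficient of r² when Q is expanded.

The coefficient of r² is the diagonal entry A[3,3] = 17.

17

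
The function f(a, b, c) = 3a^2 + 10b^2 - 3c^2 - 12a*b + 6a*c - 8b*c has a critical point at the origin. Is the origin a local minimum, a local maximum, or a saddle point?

saddle point

The Hessian at the origin is H = [[6, -12, 6], [-12, 20, -8], [6, -8, -6]].
Symmetric row and column elimination reduces H to a congruent diagonal form with pivots 6, -4, -8.
That gives 1 positive, 2 negative pivots.
H is indefinite, so the origin is a saddle point.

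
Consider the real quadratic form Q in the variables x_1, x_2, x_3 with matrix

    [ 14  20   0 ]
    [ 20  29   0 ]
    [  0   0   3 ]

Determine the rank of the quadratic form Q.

Row-reducing A symmetrically gives the diagonal entries 14, 3/7, 3.
Counting signs: 3 positive.
The rank is the number of nonzero pivots: 3.

3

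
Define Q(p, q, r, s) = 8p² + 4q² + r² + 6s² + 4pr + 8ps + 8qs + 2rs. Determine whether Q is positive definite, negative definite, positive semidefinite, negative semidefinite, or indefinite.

positive semidefinite

The symmetric matrix is A = [[8, 0, 2, 4], [0, 4, 0, 4], [2, 0, 1, 1], [4, 4, 1, 6]].
Row-reducing A symmetrically gives the diagonal entries 8, 4, 1/2, 0.
That gives 3 positive, 1 zero pivots.
Hence Q is positive semidefinite.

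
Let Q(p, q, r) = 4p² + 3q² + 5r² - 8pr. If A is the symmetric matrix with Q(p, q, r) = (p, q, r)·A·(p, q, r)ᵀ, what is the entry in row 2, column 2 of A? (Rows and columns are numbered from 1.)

The coefficient of q² in Q is 3, and that is exactly A[2,2].

3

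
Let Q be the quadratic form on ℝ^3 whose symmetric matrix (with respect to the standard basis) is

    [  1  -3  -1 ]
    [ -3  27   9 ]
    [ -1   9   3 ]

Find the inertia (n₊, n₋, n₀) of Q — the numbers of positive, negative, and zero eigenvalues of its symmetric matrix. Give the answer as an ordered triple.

(2, 0, 1)

Symmetric row and column elimination reduces A to a congruent diagonal form with pivots 1, 18, 0.
So there are 2 positive, 1 zero pivots.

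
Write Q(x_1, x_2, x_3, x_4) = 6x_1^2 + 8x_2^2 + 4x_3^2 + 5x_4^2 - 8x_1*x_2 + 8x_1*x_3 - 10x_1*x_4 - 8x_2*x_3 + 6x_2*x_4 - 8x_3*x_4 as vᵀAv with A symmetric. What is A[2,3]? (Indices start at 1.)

-4

The coefficient of x_2·x_3 in Q is -8. For a symmetric A this equals A[2,3] + A[3,2] = 2·A[2,3].
So A[2,3] = -8/2 = -4.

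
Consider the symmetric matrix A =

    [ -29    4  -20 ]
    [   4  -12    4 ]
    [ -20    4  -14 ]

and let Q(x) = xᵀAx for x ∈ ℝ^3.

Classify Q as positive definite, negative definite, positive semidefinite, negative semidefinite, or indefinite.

negative definite

Applying the same elementary operations to the rows and columns of A produces a congruent diagonal matrix with entries -29, -332/29, -6/83.
So there are 3 negative pivots.
Hence Q is negative definite.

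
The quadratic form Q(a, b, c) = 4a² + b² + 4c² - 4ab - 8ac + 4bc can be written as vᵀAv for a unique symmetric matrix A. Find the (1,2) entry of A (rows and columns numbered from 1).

-2

The coefficient of a·b in Q is -4. For a symmetric A this equals A[1,2] + A[2,1] = 2·A[1,2].
So A[1,2] = -4/2 = -2.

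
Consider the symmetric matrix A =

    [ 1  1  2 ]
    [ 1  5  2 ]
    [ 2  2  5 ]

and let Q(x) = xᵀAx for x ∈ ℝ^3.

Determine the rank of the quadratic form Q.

Row-reducing A symmetrically gives the diagonal entries 1, 4, 1.
Counting signs: 3 positive.
The rank is the number of nonzero pivots: 3.

3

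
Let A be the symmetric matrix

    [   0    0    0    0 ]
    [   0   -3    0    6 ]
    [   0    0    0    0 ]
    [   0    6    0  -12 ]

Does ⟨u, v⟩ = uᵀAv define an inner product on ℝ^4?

Applying the same elementary operations to the rows and columns of A produces a congruent diagonal matrix with entries 0, -3, 0, 0.
So there are 1 negative, 3 zero pivots.
Hence Q is negative semidefinite.
⟨·,·⟩ is an inner product exactly when A is positive definite.

no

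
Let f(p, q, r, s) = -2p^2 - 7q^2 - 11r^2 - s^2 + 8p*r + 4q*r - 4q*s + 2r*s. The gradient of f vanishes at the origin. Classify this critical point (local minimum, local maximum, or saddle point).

The Hessian at the origin is H = [[-4, 0, 8, 0], [0, -14, 4, -4], [8, 4, -22, 2], [0, -4, 2, -2]].
Applying the same elementary operations to the rows and columns of H produces a congruent diagonal matrix with entries -4, -14, -34/7, -12/17.
So there are 4 negative pivots.
H is negative definite, so the origin is a strict local maximum.

local maximum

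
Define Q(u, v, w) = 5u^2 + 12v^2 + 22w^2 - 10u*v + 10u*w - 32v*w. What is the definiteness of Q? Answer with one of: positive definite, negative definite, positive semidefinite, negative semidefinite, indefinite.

The associated matrix is A = [[5, -5, 5], [-5, 12, -16], [5, -16, 22]].
Row-reducing A symmetrically gives the diagonal entries 5, 7, -2/7.
So there are 2 positive, 1 negative pivots.
Hence Q is indefinite.

indefinite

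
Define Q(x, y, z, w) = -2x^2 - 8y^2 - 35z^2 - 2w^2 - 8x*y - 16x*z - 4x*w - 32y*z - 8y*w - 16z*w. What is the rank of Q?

The associated matrix is A = [[-2, -4, -8, -2], [-4, -8, -16, -4], [-8, -16, -35, -8], [-2, -4, -8, -2]].
Row-reducing A symmetrically gives the diagonal entries -2, 0, -3, 0.
So there are 2 negative, 2 zero pivots.
The rank is the number of nonzero pivots: 2.

2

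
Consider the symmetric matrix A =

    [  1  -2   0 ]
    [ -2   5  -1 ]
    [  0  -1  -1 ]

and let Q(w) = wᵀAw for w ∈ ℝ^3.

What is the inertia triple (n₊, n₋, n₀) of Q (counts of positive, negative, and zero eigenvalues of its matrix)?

Congruent diagonalization of A (simultaneous row and column reduction) yields pivots 1, 1, -2.
So there are 2 positive, 1 negative pivots.

(2, 1, 0)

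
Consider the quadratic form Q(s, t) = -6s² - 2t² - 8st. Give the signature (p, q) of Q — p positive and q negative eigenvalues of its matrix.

(1, 1)

The associated matrix is A = [[-6, -4], [-4, -2]].
An LDLᵀ factorisation of A has diagonal entries -6, 2/3.
That gives 1 positive, 1 negative pivots.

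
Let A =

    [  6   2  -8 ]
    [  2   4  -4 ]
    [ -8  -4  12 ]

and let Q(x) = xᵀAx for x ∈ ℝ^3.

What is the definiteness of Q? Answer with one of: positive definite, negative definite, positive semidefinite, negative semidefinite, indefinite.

Leading principal minors: Δ_1 = 6, Δ_2 = 20, Δ_3 = 16.
All leading principal minors are positive, so by Sylvester's criterion Q is positive definite.

positive definite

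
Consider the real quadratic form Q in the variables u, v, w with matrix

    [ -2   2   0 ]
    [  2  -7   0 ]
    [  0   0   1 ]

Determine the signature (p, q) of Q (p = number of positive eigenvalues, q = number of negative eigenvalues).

(1, 2)

Row-reducing A symmetrically gives the diagonal entries -2, -5, 1.
Counting signs: 1 positive, 2 negative.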